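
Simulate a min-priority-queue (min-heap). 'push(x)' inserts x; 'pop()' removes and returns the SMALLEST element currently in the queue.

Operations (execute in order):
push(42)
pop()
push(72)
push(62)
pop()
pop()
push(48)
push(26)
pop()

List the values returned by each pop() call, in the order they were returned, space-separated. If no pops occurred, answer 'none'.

push(42): heap contents = [42]
pop() → 42: heap contents = []
push(72): heap contents = [72]
push(62): heap contents = [62, 72]
pop() → 62: heap contents = [72]
pop() → 72: heap contents = []
push(48): heap contents = [48]
push(26): heap contents = [26, 48]
pop() → 26: heap contents = [48]

Answer: 42 62 72 26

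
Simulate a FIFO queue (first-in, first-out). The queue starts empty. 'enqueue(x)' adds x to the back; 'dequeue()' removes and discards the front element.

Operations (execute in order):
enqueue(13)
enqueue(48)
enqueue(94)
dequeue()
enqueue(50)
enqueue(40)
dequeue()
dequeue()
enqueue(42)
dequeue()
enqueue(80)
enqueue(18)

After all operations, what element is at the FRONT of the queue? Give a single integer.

enqueue(13): queue = [13]
enqueue(48): queue = [13, 48]
enqueue(94): queue = [13, 48, 94]
dequeue(): queue = [48, 94]
enqueue(50): queue = [48, 94, 50]
enqueue(40): queue = [48, 94, 50, 40]
dequeue(): queue = [94, 50, 40]
dequeue(): queue = [50, 40]
enqueue(42): queue = [50, 40, 42]
dequeue(): queue = [40, 42]
enqueue(80): queue = [40, 42, 80]
enqueue(18): queue = [40, 42, 80, 18]

Answer: 40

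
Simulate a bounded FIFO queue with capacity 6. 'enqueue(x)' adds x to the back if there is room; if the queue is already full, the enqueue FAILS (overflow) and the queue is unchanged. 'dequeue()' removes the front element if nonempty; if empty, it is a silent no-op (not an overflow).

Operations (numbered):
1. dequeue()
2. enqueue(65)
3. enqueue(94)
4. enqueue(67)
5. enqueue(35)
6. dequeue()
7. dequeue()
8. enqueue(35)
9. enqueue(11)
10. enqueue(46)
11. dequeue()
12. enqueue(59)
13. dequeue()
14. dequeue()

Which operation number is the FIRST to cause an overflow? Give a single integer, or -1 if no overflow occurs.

1. dequeue(): empty, no-op, size=0
2. enqueue(65): size=1
3. enqueue(94): size=2
4. enqueue(67): size=3
5. enqueue(35): size=4
6. dequeue(): size=3
7. dequeue(): size=2
8. enqueue(35): size=3
9. enqueue(11): size=4
10. enqueue(46): size=5
11. dequeue(): size=4
12. enqueue(59): size=5
13. dequeue(): size=4
14. dequeue(): size=3

Answer: -1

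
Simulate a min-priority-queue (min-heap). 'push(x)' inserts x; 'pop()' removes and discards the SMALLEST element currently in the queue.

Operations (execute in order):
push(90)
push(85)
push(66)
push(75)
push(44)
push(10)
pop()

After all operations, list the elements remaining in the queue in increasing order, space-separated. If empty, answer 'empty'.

push(90): heap contents = [90]
push(85): heap contents = [85, 90]
push(66): heap contents = [66, 85, 90]
push(75): heap contents = [66, 75, 85, 90]
push(44): heap contents = [44, 66, 75, 85, 90]
push(10): heap contents = [10, 44, 66, 75, 85, 90]
pop() → 10: heap contents = [44, 66, 75, 85, 90]

Answer: 44 66 75 85 90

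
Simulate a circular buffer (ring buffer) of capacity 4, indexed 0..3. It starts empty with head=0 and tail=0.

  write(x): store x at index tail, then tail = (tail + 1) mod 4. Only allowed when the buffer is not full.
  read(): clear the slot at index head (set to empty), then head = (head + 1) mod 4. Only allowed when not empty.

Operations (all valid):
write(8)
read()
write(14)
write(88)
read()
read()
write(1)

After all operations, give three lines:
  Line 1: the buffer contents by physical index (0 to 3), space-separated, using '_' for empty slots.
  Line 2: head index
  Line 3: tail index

write(8): buf=[8 _ _ _], head=0, tail=1, size=1
read(): buf=[_ _ _ _], head=1, tail=1, size=0
write(14): buf=[_ 14 _ _], head=1, tail=2, size=1
write(88): buf=[_ 14 88 _], head=1, tail=3, size=2
read(): buf=[_ _ 88 _], head=2, tail=3, size=1
read(): buf=[_ _ _ _], head=3, tail=3, size=0
write(1): buf=[_ _ _ 1], head=3, tail=0, size=1

Answer: _ _ _ 1
3
0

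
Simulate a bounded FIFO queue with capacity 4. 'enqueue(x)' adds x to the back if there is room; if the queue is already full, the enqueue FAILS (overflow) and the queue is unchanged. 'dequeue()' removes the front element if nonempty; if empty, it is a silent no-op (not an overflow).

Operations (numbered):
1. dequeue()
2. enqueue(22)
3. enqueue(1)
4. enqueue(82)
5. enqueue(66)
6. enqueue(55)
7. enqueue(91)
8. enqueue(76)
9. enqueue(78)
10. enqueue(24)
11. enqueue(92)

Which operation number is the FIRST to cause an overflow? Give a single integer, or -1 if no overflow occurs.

Answer: 6

Derivation:
1. dequeue(): empty, no-op, size=0
2. enqueue(22): size=1
3. enqueue(1): size=2
4. enqueue(82): size=3
5. enqueue(66): size=4
6. enqueue(55): size=4=cap → OVERFLOW (fail)
7. enqueue(91): size=4=cap → OVERFLOW (fail)
8. enqueue(76): size=4=cap → OVERFLOW (fail)
9. enqueue(78): size=4=cap → OVERFLOW (fail)
10. enqueue(24): size=4=cap → OVERFLOW (fail)
11. enqueue(92): size=4=cap → OVERFLOW (fail)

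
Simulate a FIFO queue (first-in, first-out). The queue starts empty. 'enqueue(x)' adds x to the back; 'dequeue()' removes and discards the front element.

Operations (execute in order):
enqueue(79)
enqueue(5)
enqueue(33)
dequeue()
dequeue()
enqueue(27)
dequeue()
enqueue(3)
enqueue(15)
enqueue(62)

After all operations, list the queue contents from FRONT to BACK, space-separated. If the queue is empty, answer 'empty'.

Answer: 27 3 15 62

Derivation:
enqueue(79): [79]
enqueue(5): [79, 5]
enqueue(33): [79, 5, 33]
dequeue(): [5, 33]
dequeue(): [33]
enqueue(27): [33, 27]
dequeue(): [27]
enqueue(3): [27, 3]
enqueue(15): [27, 3, 15]
enqueue(62): [27, 3, 15, 62]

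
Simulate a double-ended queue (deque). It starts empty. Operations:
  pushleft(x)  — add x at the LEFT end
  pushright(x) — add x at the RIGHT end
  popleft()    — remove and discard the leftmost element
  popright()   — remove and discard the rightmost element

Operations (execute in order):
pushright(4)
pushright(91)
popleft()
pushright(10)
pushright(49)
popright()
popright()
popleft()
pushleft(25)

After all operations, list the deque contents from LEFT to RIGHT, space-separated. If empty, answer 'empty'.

Answer: 25

Derivation:
pushright(4): [4]
pushright(91): [4, 91]
popleft(): [91]
pushright(10): [91, 10]
pushright(49): [91, 10, 49]
popright(): [91, 10]
popright(): [91]
popleft(): []
pushleft(25): [25]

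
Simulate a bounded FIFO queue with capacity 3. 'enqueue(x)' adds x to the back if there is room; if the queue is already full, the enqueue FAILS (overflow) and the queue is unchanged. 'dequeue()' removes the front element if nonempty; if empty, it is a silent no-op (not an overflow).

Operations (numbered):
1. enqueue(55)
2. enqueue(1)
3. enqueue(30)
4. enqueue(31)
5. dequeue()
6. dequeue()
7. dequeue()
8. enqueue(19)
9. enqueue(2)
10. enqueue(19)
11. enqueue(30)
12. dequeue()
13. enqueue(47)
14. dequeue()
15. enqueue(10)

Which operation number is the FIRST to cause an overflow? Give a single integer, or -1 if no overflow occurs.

1. enqueue(55): size=1
2. enqueue(1): size=2
3. enqueue(30): size=3
4. enqueue(31): size=3=cap → OVERFLOW (fail)
5. dequeue(): size=2
6. dequeue(): size=1
7. dequeue(): size=0
8. enqueue(19): size=1
9. enqueue(2): size=2
10. enqueue(19): size=3
11. enqueue(30): size=3=cap → OVERFLOW (fail)
12. dequeue(): size=2
13. enqueue(47): size=3
14. dequeue(): size=2
15. enqueue(10): size=3

Answer: 4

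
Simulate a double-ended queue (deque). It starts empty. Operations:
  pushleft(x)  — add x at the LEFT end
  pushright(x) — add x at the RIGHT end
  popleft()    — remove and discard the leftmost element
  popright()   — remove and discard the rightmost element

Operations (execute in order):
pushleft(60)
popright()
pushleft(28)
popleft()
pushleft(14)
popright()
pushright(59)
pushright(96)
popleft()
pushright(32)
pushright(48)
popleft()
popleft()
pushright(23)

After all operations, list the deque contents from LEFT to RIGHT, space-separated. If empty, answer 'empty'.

Answer: 48 23

Derivation:
pushleft(60): [60]
popright(): []
pushleft(28): [28]
popleft(): []
pushleft(14): [14]
popright(): []
pushright(59): [59]
pushright(96): [59, 96]
popleft(): [96]
pushright(32): [96, 32]
pushright(48): [96, 32, 48]
popleft(): [32, 48]
popleft(): [48]
pushright(23): [48, 23]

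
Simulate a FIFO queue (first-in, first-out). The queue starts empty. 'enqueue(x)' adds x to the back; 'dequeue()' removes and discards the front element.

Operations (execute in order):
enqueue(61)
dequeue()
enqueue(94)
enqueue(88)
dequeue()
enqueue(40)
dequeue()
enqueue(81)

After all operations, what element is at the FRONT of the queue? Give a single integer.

enqueue(61): queue = [61]
dequeue(): queue = []
enqueue(94): queue = [94]
enqueue(88): queue = [94, 88]
dequeue(): queue = [88]
enqueue(40): queue = [88, 40]
dequeue(): queue = [40]
enqueue(81): queue = [40, 81]

Answer: 40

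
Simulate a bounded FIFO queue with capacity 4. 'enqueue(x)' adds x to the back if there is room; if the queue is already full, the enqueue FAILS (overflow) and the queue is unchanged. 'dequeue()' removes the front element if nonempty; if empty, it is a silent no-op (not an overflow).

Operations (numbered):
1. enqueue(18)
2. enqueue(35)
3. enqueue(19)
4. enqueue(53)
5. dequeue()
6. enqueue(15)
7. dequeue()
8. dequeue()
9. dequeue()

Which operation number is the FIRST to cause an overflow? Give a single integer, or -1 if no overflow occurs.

Answer: -1

Derivation:
1. enqueue(18): size=1
2. enqueue(35): size=2
3. enqueue(19): size=3
4. enqueue(53): size=4
5. dequeue(): size=3
6. enqueue(15): size=4
7. dequeue(): size=3
8. dequeue(): size=2
9. dequeue(): size=1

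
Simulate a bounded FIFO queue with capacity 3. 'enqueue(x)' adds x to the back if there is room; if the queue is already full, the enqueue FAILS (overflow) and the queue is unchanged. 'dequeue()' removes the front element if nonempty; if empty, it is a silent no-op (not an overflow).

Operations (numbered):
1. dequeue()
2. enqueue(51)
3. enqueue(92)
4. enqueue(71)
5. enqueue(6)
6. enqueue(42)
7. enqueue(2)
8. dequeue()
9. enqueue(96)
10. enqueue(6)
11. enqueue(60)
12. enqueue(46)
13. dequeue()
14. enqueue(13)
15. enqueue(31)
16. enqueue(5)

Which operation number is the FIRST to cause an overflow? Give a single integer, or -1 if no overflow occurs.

Answer: 5

Derivation:
1. dequeue(): empty, no-op, size=0
2. enqueue(51): size=1
3. enqueue(92): size=2
4. enqueue(71): size=3
5. enqueue(6): size=3=cap → OVERFLOW (fail)
6. enqueue(42): size=3=cap → OVERFLOW (fail)
7. enqueue(2): size=3=cap → OVERFLOW (fail)
8. dequeue(): size=2
9. enqueue(96): size=3
10. enqueue(6): size=3=cap → OVERFLOW (fail)
11. enqueue(60): size=3=cap → OVERFLOW (fail)
12. enqueue(46): size=3=cap → OVERFLOW (fail)
13. dequeue(): size=2
14. enqueue(13): size=3
15. enqueue(31): size=3=cap → OVERFLOW (fail)
16. enqueue(5): size=3=cap → OVERFLOW (fail)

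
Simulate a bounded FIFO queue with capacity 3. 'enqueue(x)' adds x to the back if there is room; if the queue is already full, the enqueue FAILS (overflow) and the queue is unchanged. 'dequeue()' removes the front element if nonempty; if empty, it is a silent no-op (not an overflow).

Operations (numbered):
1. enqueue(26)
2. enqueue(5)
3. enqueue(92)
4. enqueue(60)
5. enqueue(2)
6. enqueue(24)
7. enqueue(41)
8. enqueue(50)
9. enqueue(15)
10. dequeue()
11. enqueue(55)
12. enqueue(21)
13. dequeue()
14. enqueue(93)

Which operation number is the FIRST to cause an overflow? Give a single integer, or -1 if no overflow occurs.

Answer: 4

Derivation:
1. enqueue(26): size=1
2. enqueue(5): size=2
3. enqueue(92): size=3
4. enqueue(60): size=3=cap → OVERFLOW (fail)
5. enqueue(2): size=3=cap → OVERFLOW (fail)
6. enqueue(24): size=3=cap → OVERFLOW (fail)
7. enqueue(41): size=3=cap → OVERFLOW (fail)
8. enqueue(50): size=3=cap → OVERFLOW (fail)
9. enqueue(15): size=3=cap → OVERFLOW (fail)
10. dequeue(): size=2
11. enqueue(55): size=3
12. enqueue(21): size=3=cap → OVERFLOW (fail)
13. dequeue(): size=2
14. enqueue(93): size=3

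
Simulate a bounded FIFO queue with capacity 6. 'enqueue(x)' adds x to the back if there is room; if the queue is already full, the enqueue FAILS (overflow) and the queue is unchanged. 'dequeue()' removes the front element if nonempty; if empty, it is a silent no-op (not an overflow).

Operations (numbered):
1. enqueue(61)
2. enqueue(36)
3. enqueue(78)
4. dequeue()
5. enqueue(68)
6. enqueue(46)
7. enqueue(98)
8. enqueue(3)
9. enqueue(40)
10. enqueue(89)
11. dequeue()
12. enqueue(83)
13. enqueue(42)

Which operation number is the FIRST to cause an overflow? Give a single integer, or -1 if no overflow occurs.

1. enqueue(61): size=1
2. enqueue(36): size=2
3. enqueue(78): size=3
4. dequeue(): size=2
5. enqueue(68): size=3
6. enqueue(46): size=4
7. enqueue(98): size=5
8. enqueue(3): size=6
9. enqueue(40): size=6=cap → OVERFLOW (fail)
10. enqueue(89): size=6=cap → OVERFLOW (fail)
11. dequeue(): size=5
12. enqueue(83): size=6
13. enqueue(42): size=6=cap → OVERFLOW (fail)

Answer: 9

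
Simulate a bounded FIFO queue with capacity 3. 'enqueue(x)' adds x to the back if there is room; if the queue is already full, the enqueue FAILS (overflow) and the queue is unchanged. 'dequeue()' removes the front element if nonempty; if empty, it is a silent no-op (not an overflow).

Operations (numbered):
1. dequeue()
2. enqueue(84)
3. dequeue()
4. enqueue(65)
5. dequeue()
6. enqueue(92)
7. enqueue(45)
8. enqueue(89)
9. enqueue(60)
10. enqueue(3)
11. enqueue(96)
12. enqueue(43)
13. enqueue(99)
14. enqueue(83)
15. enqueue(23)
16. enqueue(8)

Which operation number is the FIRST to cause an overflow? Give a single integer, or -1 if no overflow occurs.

1. dequeue(): empty, no-op, size=0
2. enqueue(84): size=1
3. dequeue(): size=0
4. enqueue(65): size=1
5. dequeue(): size=0
6. enqueue(92): size=1
7. enqueue(45): size=2
8. enqueue(89): size=3
9. enqueue(60): size=3=cap → OVERFLOW (fail)
10. enqueue(3): size=3=cap → OVERFLOW (fail)
11. enqueue(96): size=3=cap → OVERFLOW (fail)
12. enqueue(43): size=3=cap → OVERFLOW (fail)
13. enqueue(99): size=3=cap → OVERFLOW (fail)
14. enqueue(83): size=3=cap → OVERFLOW (fail)
15. enqueue(23): size=3=cap → OVERFLOW (fail)
16. enqueue(8): size=3=cap → OVERFLOW (fail)

Answer: 9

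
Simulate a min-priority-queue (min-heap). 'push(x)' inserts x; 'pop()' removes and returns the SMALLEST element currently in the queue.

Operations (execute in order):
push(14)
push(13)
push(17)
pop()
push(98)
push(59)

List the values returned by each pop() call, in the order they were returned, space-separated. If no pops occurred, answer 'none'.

push(14): heap contents = [14]
push(13): heap contents = [13, 14]
push(17): heap contents = [13, 14, 17]
pop() → 13: heap contents = [14, 17]
push(98): heap contents = [14, 17, 98]
push(59): heap contents = [14, 17, 59, 98]

Answer: 13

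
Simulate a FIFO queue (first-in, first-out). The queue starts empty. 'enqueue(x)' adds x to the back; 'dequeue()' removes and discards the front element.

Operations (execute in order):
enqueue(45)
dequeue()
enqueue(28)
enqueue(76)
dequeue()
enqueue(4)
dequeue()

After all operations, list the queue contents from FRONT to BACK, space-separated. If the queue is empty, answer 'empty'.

enqueue(45): [45]
dequeue(): []
enqueue(28): [28]
enqueue(76): [28, 76]
dequeue(): [76]
enqueue(4): [76, 4]
dequeue(): [4]

Answer: 4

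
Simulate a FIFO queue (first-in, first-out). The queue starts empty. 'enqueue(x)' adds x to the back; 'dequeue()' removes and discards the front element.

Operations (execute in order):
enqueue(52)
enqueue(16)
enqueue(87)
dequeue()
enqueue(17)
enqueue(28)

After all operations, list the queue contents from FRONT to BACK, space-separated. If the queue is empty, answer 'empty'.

Answer: 16 87 17 28

Derivation:
enqueue(52): [52]
enqueue(16): [52, 16]
enqueue(87): [52, 16, 87]
dequeue(): [16, 87]
enqueue(17): [16, 87, 17]
enqueue(28): [16, 87, 17, 28]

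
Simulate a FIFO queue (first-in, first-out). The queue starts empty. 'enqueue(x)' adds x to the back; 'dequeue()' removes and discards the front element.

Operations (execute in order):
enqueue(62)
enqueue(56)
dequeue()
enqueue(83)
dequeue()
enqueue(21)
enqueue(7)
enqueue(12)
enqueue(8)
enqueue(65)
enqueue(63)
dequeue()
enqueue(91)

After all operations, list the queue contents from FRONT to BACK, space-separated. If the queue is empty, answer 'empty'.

enqueue(62): [62]
enqueue(56): [62, 56]
dequeue(): [56]
enqueue(83): [56, 83]
dequeue(): [83]
enqueue(21): [83, 21]
enqueue(7): [83, 21, 7]
enqueue(12): [83, 21, 7, 12]
enqueue(8): [83, 21, 7, 12, 8]
enqueue(65): [83, 21, 7, 12, 8, 65]
enqueue(63): [83, 21, 7, 12, 8, 65, 63]
dequeue(): [21, 7, 12, 8, 65, 63]
enqueue(91): [21, 7, 12, 8, 65, 63, 91]

Answer: 21 7 12 8 65 63 91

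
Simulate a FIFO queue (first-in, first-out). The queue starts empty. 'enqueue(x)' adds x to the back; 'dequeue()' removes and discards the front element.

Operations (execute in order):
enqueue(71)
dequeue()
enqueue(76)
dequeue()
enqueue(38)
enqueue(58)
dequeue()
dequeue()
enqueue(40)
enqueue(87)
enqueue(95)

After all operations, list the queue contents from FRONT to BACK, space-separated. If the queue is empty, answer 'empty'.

enqueue(71): [71]
dequeue(): []
enqueue(76): [76]
dequeue(): []
enqueue(38): [38]
enqueue(58): [38, 58]
dequeue(): [58]
dequeue(): []
enqueue(40): [40]
enqueue(87): [40, 87]
enqueue(95): [40, 87, 95]

Answer: 40 87 95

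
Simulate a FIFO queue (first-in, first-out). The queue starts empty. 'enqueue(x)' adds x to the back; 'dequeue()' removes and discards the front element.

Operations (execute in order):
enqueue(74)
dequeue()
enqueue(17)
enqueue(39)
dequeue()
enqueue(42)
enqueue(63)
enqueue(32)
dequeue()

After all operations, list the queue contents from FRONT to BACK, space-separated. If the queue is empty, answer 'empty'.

enqueue(74): [74]
dequeue(): []
enqueue(17): [17]
enqueue(39): [17, 39]
dequeue(): [39]
enqueue(42): [39, 42]
enqueue(63): [39, 42, 63]
enqueue(32): [39, 42, 63, 32]
dequeue(): [42, 63, 32]

Answer: 42 63 32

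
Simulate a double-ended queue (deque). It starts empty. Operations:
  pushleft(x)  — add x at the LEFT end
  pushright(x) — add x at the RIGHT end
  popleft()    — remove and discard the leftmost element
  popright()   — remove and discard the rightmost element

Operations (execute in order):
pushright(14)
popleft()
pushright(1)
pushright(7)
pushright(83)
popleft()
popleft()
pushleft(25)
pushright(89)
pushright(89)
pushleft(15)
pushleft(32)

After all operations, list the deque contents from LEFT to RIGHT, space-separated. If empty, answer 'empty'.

Answer: 32 15 25 83 89 89

Derivation:
pushright(14): [14]
popleft(): []
pushright(1): [1]
pushright(7): [1, 7]
pushright(83): [1, 7, 83]
popleft(): [7, 83]
popleft(): [83]
pushleft(25): [25, 83]
pushright(89): [25, 83, 89]
pushright(89): [25, 83, 89, 89]
pushleft(15): [15, 25, 83, 89, 89]
pushleft(32): [32, 15, 25, 83, 89, 89]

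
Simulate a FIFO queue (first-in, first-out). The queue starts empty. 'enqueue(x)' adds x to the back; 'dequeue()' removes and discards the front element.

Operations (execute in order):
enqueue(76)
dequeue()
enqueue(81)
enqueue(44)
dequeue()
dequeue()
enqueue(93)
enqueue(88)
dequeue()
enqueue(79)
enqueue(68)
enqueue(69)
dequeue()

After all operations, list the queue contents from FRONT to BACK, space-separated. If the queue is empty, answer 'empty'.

enqueue(76): [76]
dequeue(): []
enqueue(81): [81]
enqueue(44): [81, 44]
dequeue(): [44]
dequeue(): []
enqueue(93): [93]
enqueue(88): [93, 88]
dequeue(): [88]
enqueue(79): [88, 79]
enqueue(68): [88, 79, 68]
enqueue(69): [88, 79, 68, 69]
dequeue(): [79, 68, 69]

Answer: 79 68 69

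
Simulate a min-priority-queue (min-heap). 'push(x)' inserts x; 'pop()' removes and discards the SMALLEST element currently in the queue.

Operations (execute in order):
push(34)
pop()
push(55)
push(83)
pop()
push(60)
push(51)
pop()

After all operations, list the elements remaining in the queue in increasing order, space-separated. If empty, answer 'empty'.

push(34): heap contents = [34]
pop() → 34: heap contents = []
push(55): heap contents = [55]
push(83): heap contents = [55, 83]
pop() → 55: heap contents = [83]
push(60): heap contents = [60, 83]
push(51): heap contents = [51, 60, 83]
pop() → 51: heap contents = [60, 83]

Answer: 60 83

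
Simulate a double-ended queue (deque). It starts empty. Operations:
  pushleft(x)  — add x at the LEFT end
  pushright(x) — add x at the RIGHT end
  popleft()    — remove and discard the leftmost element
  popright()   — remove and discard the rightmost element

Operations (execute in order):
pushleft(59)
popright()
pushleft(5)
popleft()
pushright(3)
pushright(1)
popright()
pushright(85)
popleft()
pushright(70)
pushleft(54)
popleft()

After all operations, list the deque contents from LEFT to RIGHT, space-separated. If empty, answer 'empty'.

Answer: 85 70

Derivation:
pushleft(59): [59]
popright(): []
pushleft(5): [5]
popleft(): []
pushright(3): [3]
pushright(1): [3, 1]
popright(): [3]
pushright(85): [3, 85]
popleft(): [85]
pushright(70): [85, 70]
pushleft(54): [54, 85, 70]
popleft(): [85, 70]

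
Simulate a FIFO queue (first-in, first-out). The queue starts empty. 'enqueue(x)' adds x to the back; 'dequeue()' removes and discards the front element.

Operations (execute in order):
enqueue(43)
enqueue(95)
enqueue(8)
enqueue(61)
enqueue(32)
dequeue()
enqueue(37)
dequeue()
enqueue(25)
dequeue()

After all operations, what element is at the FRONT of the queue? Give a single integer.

Answer: 61

Derivation:
enqueue(43): queue = [43]
enqueue(95): queue = [43, 95]
enqueue(8): queue = [43, 95, 8]
enqueue(61): queue = [43, 95, 8, 61]
enqueue(32): queue = [43, 95, 8, 61, 32]
dequeue(): queue = [95, 8, 61, 32]
enqueue(37): queue = [95, 8, 61, 32, 37]
dequeue(): queue = [8, 61, 32, 37]
enqueue(25): queue = [8, 61, 32, 37, 25]
dequeue(): queue = [61, 32, 37, 25]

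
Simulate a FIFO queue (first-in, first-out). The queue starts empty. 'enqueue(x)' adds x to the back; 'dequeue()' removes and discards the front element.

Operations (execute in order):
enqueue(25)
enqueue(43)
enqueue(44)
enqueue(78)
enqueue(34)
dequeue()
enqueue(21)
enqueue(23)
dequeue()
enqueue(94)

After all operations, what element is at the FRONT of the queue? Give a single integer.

Answer: 44

Derivation:
enqueue(25): queue = [25]
enqueue(43): queue = [25, 43]
enqueue(44): queue = [25, 43, 44]
enqueue(78): queue = [25, 43, 44, 78]
enqueue(34): queue = [25, 43, 44, 78, 34]
dequeue(): queue = [43, 44, 78, 34]
enqueue(21): queue = [43, 44, 78, 34, 21]
enqueue(23): queue = [43, 44, 78, 34, 21, 23]
dequeue(): queue = [44, 78, 34, 21, 23]
enqueue(94): queue = [44, 78, 34, 21, 23, 94]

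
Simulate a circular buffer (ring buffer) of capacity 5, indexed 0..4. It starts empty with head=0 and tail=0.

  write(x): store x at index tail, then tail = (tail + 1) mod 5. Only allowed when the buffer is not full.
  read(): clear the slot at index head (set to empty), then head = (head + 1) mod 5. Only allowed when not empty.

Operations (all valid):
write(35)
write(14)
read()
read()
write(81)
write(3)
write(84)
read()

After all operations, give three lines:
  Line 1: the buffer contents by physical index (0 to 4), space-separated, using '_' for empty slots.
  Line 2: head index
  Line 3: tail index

Answer: _ _ _ 3 84
3
0

Derivation:
write(35): buf=[35 _ _ _ _], head=0, tail=1, size=1
write(14): buf=[35 14 _ _ _], head=0, tail=2, size=2
read(): buf=[_ 14 _ _ _], head=1, tail=2, size=1
read(): buf=[_ _ _ _ _], head=2, tail=2, size=0
write(81): buf=[_ _ 81 _ _], head=2, tail=3, size=1
write(3): buf=[_ _ 81 3 _], head=2, tail=4, size=2
write(84): buf=[_ _ 81 3 84], head=2, tail=0, size=3
read(): buf=[_ _ _ 3 84], head=3, tail=0, size=2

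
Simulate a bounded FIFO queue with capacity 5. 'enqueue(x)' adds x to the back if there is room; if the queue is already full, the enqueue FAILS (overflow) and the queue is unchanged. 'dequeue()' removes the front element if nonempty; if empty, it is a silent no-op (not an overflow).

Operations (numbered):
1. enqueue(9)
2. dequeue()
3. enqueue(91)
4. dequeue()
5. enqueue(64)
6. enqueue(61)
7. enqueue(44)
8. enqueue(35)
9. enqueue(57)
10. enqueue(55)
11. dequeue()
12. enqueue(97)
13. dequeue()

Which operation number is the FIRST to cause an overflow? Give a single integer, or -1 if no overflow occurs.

Answer: 10

Derivation:
1. enqueue(9): size=1
2. dequeue(): size=0
3. enqueue(91): size=1
4. dequeue(): size=0
5. enqueue(64): size=1
6. enqueue(61): size=2
7. enqueue(44): size=3
8. enqueue(35): size=4
9. enqueue(57): size=5
10. enqueue(55): size=5=cap → OVERFLOW (fail)
11. dequeue(): size=4
12. enqueue(97): size=5
13. dequeue(): size=4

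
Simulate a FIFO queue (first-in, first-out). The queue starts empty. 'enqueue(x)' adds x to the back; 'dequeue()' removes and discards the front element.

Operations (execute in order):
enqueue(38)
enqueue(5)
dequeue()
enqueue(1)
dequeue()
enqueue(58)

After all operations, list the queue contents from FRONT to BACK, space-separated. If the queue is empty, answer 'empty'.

enqueue(38): [38]
enqueue(5): [38, 5]
dequeue(): [5]
enqueue(1): [5, 1]
dequeue(): [1]
enqueue(58): [1, 58]

Answer: 1 58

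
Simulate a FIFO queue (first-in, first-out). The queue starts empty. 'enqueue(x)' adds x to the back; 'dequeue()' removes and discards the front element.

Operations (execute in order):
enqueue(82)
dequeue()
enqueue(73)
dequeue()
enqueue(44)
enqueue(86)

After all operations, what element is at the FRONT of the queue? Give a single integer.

enqueue(82): queue = [82]
dequeue(): queue = []
enqueue(73): queue = [73]
dequeue(): queue = []
enqueue(44): queue = [44]
enqueue(86): queue = [44, 86]

Answer: 44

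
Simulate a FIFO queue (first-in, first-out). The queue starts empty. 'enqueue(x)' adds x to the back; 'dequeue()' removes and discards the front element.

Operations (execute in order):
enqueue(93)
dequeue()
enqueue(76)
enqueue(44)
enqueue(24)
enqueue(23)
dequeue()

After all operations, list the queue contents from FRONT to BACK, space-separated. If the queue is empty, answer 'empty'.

enqueue(93): [93]
dequeue(): []
enqueue(76): [76]
enqueue(44): [76, 44]
enqueue(24): [76, 44, 24]
enqueue(23): [76, 44, 24, 23]
dequeue(): [44, 24, 23]

Answer: 44 24 23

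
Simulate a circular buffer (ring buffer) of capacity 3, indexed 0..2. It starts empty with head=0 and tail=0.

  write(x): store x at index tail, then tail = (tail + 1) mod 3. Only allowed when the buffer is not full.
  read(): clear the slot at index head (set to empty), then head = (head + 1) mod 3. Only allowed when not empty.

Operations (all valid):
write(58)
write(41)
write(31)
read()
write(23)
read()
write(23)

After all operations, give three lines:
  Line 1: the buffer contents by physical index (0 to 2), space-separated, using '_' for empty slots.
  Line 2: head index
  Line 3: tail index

write(58): buf=[58 _ _], head=0, tail=1, size=1
write(41): buf=[58 41 _], head=0, tail=2, size=2
write(31): buf=[58 41 31], head=0, tail=0, size=3
read(): buf=[_ 41 31], head=1, tail=0, size=2
write(23): buf=[23 41 31], head=1, tail=1, size=3
read(): buf=[23 _ 31], head=2, tail=1, size=2
write(23): buf=[23 23 31], head=2, tail=2, size=3

Answer: 23 23 31
2
2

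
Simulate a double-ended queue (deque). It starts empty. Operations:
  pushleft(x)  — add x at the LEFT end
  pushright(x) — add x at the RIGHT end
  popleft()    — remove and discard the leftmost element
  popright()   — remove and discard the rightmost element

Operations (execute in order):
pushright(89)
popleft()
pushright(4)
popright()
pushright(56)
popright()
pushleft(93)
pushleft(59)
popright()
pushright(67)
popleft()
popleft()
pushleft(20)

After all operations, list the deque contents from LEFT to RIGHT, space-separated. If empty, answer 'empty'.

Answer: 20

Derivation:
pushright(89): [89]
popleft(): []
pushright(4): [4]
popright(): []
pushright(56): [56]
popright(): []
pushleft(93): [93]
pushleft(59): [59, 93]
popright(): [59]
pushright(67): [59, 67]
popleft(): [67]
popleft(): []
pushleft(20): [20]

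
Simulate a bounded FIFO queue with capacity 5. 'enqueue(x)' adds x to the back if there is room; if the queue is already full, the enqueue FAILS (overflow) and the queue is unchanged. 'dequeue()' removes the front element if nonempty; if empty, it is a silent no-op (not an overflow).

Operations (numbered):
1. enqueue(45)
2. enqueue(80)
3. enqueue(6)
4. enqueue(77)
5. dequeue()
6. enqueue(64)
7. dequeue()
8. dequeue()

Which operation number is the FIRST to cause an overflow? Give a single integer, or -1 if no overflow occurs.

1. enqueue(45): size=1
2. enqueue(80): size=2
3. enqueue(6): size=3
4. enqueue(77): size=4
5. dequeue(): size=3
6. enqueue(64): size=4
7. dequeue(): size=3
8. dequeue(): size=2

Answer: -1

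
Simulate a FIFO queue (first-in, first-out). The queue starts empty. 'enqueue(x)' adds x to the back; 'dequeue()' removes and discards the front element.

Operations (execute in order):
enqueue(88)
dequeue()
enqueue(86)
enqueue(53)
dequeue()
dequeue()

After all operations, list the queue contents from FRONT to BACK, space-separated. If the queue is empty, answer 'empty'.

enqueue(88): [88]
dequeue(): []
enqueue(86): [86]
enqueue(53): [86, 53]
dequeue(): [53]
dequeue(): []

Answer: empty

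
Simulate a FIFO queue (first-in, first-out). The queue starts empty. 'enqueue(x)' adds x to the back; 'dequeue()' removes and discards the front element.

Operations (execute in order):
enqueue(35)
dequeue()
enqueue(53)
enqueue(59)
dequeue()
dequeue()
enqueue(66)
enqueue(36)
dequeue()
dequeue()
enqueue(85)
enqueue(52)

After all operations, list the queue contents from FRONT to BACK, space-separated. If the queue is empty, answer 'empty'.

enqueue(35): [35]
dequeue(): []
enqueue(53): [53]
enqueue(59): [53, 59]
dequeue(): [59]
dequeue(): []
enqueue(66): [66]
enqueue(36): [66, 36]
dequeue(): [36]
dequeue(): []
enqueue(85): [85]
enqueue(52): [85, 52]

Answer: 85 52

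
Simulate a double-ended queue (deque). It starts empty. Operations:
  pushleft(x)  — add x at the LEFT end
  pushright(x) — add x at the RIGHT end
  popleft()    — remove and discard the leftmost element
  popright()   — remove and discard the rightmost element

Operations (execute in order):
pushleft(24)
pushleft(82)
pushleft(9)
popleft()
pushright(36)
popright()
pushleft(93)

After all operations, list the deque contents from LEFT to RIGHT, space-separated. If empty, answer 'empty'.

Answer: 93 82 24

Derivation:
pushleft(24): [24]
pushleft(82): [82, 24]
pushleft(9): [9, 82, 24]
popleft(): [82, 24]
pushright(36): [82, 24, 36]
popright(): [82, 24]
pushleft(93): [93, 82, 24]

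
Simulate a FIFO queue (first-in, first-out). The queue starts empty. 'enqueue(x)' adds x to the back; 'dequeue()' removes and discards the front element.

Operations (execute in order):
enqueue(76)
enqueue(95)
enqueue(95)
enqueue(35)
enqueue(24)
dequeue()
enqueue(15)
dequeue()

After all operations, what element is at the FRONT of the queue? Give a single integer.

Answer: 95

Derivation:
enqueue(76): queue = [76]
enqueue(95): queue = [76, 95]
enqueue(95): queue = [76, 95, 95]
enqueue(35): queue = [76, 95, 95, 35]
enqueue(24): queue = [76, 95, 95, 35, 24]
dequeue(): queue = [95, 95, 35, 24]
enqueue(15): queue = [95, 95, 35, 24, 15]
dequeue(): queue = [95, 35, 24, 15]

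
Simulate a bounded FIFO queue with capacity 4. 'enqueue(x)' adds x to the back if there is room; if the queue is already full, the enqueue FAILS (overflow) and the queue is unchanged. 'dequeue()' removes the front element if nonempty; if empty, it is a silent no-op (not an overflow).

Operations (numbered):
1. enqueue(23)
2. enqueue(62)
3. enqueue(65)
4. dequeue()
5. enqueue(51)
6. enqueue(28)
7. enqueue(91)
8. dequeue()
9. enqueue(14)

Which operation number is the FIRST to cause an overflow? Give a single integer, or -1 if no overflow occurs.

1. enqueue(23): size=1
2. enqueue(62): size=2
3. enqueue(65): size=3
4. dequeue(): size=2
5. enqueue(51): size=3
6. enqueue(28): size=4
7. enqueue(91): size=4=cap → OVERFLOW (fail)
8. dequeue(): size=3
9. enqueue(14): size=4

Answer: 7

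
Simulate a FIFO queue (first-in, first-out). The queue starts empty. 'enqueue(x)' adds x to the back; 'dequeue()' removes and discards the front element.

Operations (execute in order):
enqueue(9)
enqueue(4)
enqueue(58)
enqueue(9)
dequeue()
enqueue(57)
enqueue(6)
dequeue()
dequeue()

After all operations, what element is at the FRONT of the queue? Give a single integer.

enqueue(9): queue = [9]
enqueue(4): queue = [9, 4]
enqueue(58): queue = [9, 4, 58]
enqueue(9): queue = [9, 4, 58, 9]
dequeue(): queue = [4, 58, 9]
enqueue(57): queue = [4, 58, 9, 57]
enqueue(6): queue = [4, 58, 9, 57, 6]
dequeue(): queue = [58, 9, 57, 6]
dequeue(): queue = [9, 57, 6]

Answer: 9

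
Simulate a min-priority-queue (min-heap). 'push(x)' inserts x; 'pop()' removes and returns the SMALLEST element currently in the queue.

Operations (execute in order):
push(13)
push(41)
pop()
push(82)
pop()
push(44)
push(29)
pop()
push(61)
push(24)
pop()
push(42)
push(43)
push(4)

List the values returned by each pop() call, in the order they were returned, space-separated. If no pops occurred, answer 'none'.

push(13): heap contents = [13]
push(41): heap contents = [13, 41]
pop() → 13: heap contents = [41]
push(82): heap contents = [41, 82]
pop() → 41: heap contents = [82]
push(44): heap contents = [44, 82]
push(29): heap contents = [29, 44, 82]
pop() → 29: heap contents = [44, 82]
push(61): heap contents = [44, 61, 82]
push(24): heap contents = [24, 44, 61, 82]
pop() → 24: heap contents = [44, 61, 82]
push(42): heap contents = [42, 44, 61, 82]
push(43): heap contents = [42, 43, 44, 61, 82]
push(4): heap contents = [4, 42, 43, 44, 61, 82]

Answer: 13 41 29 24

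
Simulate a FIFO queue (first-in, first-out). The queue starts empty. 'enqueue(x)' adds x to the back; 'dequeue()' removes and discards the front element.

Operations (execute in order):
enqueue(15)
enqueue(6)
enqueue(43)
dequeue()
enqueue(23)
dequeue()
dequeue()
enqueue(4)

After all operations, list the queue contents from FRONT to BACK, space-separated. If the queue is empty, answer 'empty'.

enqueue(15): [15]
enqueue(6): [15, 6]
enqueue(43): [15, 6, 43]
dequeue(): [6, 43]
enqueue(23): [6, 43, 23]
dequeue(): [43, 23]
dequeue(): [23]
enqueue(4): [23, 4]

Answer: 23 4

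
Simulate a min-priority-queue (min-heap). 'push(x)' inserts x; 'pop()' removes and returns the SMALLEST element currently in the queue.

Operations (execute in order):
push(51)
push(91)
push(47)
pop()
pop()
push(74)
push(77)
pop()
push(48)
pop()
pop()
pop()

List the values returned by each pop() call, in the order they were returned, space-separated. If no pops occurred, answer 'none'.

push(51): heap contents = [51]
push(91): heap contents = [51, 91]
push(47): heap contents = [47, 51, 91]
pop() → 47: heap contents = [51, 91]
pop() → 51: heap contents = [91]
push(74): heap contents = [74, 91]
push(77): heap contents = [74, 77, 91]
pop() → 74: heap contents = [77, 91]
push(48): heap contents = [48, 77, 91]
pop() → 48: heap contents = [77, 91]
pop() → 77: heap contents = [91]
pop() → 91: heap contents = []

Answer: 47 51 74 48 77 91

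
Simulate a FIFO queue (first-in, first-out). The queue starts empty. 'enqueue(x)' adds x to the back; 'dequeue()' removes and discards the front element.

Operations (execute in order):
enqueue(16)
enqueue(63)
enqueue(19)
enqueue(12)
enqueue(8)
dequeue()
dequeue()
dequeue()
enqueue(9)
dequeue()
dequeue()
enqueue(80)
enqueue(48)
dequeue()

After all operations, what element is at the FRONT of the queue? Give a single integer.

Answer: 80

Derivation:
enqueue(16): queue = [16]
enqueue(63): queue = [16, 63]
enqueue(19): queue = [16, 63, 19]
enqueue(12): queue = [16, 63, 19, 12]
enqueue(8): queue = [16, 63, 19, 12, 8]
dequeue(): queue = [63, 19, 12, 8]
dequeue(): queue = [19, 12, 8]
dequeue(): queue = [12, 8]
enqueue(9): queue = [12, 8, 9]
dequeue(): queue = [8, 9]
dequeue(): queue = [9]
enqueue(80): queue = [9, 80]
enqueue(48): queue = [9, 80, 48]
dequeue(): queue = [80, 48]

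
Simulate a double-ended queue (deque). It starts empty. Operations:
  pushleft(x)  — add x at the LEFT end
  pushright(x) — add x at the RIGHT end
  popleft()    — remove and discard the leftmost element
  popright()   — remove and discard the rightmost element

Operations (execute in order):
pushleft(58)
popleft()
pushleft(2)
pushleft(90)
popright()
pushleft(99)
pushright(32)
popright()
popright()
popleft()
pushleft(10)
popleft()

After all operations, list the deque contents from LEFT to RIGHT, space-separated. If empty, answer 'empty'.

Answer: empty

Derivation:
pushleft(58): [58]
popleft(): []
pushleft(2): [2]
pushleft(90): [90, 2]
popright(): [90]
pushleft(99): [99, 90]
pushright(32): [99, 90, 32]
popright(): [99, 90]
popright(): [99]
popleft(): []
pushleft(10): [10]
popleft(): []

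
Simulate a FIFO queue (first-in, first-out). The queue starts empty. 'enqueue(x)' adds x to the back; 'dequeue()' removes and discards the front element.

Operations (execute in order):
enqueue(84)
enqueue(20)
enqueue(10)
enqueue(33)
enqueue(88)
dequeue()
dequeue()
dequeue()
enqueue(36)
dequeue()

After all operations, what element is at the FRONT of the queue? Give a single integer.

Answer: 88

Derivation:
enqueue(84): queue = [84]
enqueue(20): queue = [84, 20]
enqueue(10): queue = [84, 20, 10]
enqueue(33): queue = [84, 20, 10, 33]
enqueue(88): queue = [84, 20, 10, 33, 88]
dequeue(): queue = [20, 10, 33, 88]
dequeue(): queue = [10, 33, 88]
dequeue(): queue = [33, 88]
enqueue(36): queue = [33, 88, 36]
dequeue(): queue = [88, 36]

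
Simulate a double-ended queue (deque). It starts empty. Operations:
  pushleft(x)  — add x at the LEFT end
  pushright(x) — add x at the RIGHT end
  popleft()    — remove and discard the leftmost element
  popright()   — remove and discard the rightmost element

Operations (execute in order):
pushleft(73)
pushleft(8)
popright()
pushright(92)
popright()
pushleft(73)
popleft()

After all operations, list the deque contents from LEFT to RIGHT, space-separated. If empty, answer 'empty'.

Answer: 8

Derivation:
pushleft(73): [73]
pushleft(8): [8, 73]
popright(): [8]
pushright(92): [8, 92]
popright(): [8]
pushleft(73): [73, 8]
popleft(): [8]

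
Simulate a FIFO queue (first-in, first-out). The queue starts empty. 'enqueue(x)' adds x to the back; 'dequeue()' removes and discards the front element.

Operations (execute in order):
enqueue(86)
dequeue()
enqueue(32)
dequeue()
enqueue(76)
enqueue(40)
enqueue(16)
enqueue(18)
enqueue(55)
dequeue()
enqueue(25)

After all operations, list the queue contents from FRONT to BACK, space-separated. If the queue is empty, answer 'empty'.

enqueue(86): [86]
dequeue(): []
enqueue(32): [32]
dequeue(): []
enqueue(76): [76]
enqueue(40): [76, 40]
enqueue(16): [76, 40, 16]
enqueue(18): [76, 40, 16, 18]
enqueue(55): [76, 40, 16, 18, 55]
dequeue(): [40, 16, 18, 55]
enqueue(25): [40, 16, 18, 55, 25]

Answer: 40 16 18 55 25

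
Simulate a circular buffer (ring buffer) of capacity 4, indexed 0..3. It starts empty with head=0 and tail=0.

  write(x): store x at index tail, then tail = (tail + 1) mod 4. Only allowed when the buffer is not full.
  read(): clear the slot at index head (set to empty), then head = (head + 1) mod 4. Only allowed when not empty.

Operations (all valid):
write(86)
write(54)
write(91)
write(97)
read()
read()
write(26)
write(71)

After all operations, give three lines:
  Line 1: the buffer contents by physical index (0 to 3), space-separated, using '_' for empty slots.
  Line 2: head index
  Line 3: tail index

write(86): buf=[86 _ _ _], head=0, tail=1, size=1
write(54): buf=[86 54 _ _], head=0, tail=2, size=2
write(91): buf=[86 54 91 _], head=0, tail=3, size=3
write(97): buf=[86 54 91 97], head=0, tail=0, size=4
read(): buf=[_ 54 91 97], head=1, tail=0, size=3
read(): buf=[_ _ 91 97], head=2, tail=0, size=2
write(26): buf=[26 _ 91 97], head=2, tail=1, size=3
write(71): buf=[26 71 91 97], head=2, tail=2, size=4

Answer: 26 71 91 97
2
2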